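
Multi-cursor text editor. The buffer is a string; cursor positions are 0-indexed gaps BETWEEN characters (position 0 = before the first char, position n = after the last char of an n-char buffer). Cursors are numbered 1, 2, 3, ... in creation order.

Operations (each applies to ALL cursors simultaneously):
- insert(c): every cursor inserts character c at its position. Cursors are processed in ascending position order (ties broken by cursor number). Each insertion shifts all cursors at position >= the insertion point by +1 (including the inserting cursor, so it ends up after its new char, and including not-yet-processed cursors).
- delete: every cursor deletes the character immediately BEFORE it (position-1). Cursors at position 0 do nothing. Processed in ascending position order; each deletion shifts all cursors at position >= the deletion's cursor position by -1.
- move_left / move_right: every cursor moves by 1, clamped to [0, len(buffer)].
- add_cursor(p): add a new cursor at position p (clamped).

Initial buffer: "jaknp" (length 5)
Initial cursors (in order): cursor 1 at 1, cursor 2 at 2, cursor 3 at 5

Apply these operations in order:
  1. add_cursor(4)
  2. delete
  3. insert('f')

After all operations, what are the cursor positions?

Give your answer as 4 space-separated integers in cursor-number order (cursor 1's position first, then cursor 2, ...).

Answer: 2 2 5 5

Derivation:
After op 1 (add_cursor(4)): buffer="jaknp" (len 5), cursors c1@1 c2@2 c4@4 c3@5, authorship .....
After op 2 (delete): buffer="k" (len 1), cursors c1@0 c2@0 c3@1 c4@1, authorship .
After op 3 (insert('f')): buffer="ffkff" (len 5), cursors c1@2 c2@2 c3@5 c4@5, authorship 12.34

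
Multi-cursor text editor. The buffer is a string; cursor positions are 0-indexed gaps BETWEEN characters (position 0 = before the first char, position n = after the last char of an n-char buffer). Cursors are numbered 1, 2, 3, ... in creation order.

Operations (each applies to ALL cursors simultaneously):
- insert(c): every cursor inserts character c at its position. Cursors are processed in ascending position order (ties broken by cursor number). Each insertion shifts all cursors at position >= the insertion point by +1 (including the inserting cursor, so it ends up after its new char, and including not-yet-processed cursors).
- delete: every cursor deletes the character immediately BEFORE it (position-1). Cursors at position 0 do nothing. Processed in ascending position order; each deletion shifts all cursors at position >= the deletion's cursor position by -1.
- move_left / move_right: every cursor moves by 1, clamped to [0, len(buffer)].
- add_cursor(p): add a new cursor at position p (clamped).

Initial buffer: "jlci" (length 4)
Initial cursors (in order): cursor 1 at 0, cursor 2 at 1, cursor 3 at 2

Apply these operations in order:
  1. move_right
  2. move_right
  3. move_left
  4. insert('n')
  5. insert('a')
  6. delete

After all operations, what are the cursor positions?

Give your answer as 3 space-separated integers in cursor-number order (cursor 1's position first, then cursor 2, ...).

After op 1 (move_right): buffer="jlci" (len 4), cursors c1@1 c2@2 c3@3, authorship ....
After op 2 (move_right): buffer="jlci" (len 4), cursors c1@2 c2@3 c3@4, authorship ....
After op 3 (move_left): buffer="jlci" (len 4), cursors c1@1 c2@2 c3@3, authorship ....
After op 4 (insert('n')): buffer="jnlncni" (len 7), cursors c1@2 c2@4 c3@6, authorship .1.2.3.
After op 5 (insert('a')): buffer="jnalnacnai" (len 10), cursors c1@3 c2@6 c3@9, authorship .11.22.33.
After op 6 (delete): buffer="jnlncni" (len 7), cursors c1@2 c2@4 c3@6, authorship .1.2.3.

Answer: 2 4 6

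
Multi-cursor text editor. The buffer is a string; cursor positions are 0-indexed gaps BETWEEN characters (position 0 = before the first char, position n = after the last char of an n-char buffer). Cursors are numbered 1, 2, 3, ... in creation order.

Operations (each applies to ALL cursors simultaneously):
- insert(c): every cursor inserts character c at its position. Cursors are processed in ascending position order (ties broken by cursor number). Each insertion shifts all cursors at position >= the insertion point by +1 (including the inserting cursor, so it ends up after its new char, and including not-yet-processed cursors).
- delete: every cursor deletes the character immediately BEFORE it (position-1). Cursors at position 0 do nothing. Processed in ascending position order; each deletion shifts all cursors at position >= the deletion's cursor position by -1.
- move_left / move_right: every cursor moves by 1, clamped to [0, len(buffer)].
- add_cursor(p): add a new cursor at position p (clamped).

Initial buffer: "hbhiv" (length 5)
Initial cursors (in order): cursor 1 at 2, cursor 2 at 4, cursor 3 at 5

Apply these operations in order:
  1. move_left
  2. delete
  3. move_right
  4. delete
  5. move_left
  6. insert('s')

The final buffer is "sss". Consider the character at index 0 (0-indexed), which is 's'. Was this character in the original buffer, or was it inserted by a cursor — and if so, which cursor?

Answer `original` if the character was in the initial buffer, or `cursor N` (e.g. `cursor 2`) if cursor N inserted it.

Answer: cursor 1

Derivation:
After op 1 (move_left): buffer="hbhiv" (len 5), cursors c1@1 c2@3 c3@4, authorship .....
After op 2 (delete): buffer="bv" (len 2), cursors c1@0 c2@1 c3@1, authorship ..
After op 3 (move_right): buffer="bv" (len 2), cursors c1@1 c2@2 c3@2, authorship ..
After op 4 (delete): buffer="" (len 0), cursors c1@0 c2@0 c3@0, authorship 
After op 5 (move_left): buffer="" (len 0), cursors c1@0 c2@0 c3@0, authorship 
After op 6 (insert('s')): buffer="sss" (len 3), cursors c1@3 c2@3 c3@3, authorship 123
Authorship (.=original, N=cursor N): 1 2 3
Index 0: author = 1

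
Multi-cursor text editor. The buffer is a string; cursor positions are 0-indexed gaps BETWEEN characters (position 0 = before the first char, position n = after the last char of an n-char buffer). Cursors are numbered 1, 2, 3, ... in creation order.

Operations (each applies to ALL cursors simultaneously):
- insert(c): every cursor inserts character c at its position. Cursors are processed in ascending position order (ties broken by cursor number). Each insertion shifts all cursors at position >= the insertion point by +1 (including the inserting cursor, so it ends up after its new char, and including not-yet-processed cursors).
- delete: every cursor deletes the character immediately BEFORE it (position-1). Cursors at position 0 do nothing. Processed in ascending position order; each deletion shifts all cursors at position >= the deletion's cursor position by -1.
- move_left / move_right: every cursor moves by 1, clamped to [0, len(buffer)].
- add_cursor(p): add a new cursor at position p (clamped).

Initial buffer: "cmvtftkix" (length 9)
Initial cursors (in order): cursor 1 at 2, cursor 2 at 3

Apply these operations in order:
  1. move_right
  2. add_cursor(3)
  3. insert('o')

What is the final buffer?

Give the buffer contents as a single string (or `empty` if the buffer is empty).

Answer: cmvootoftkix

Derivation:
After op 1 (move_right): buffer="cmvtftkix" (len 9), cursors c1@3 c2@4, authorship .........
After op 2 (add_cursor(3)): buffer="cmvtftkix" (len 9), cursors c1@3 c3@3 c2@4, authorship .........
After op 3 (insert('o')): buffer="cmvootoftkix" (len 12), cursors c1@5 c3@5 c2@7, authorship ...13.2.....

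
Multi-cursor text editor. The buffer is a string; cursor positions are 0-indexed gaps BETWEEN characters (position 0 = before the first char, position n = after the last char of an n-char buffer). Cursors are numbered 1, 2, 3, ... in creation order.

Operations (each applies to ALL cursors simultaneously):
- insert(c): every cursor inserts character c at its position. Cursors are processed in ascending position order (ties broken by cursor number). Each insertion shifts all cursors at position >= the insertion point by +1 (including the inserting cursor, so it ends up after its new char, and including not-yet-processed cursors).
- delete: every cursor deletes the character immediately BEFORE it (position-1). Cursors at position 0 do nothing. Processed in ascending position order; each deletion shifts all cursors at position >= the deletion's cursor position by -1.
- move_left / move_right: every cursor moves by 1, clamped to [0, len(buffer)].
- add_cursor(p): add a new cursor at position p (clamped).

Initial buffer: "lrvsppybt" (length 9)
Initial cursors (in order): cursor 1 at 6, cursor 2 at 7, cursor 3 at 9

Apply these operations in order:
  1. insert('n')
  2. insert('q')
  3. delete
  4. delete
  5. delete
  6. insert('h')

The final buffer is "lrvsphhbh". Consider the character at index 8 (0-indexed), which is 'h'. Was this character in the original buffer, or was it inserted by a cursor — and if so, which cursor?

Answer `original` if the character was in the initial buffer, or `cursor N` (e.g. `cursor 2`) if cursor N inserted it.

Answer: cursor 3

Derivation:
After op 1 (insert('n')): buffer="lrvsppnynbtn" (len 12), cursors c1@7 c2@9 c3@12, authorship ......1.2..3
After op 2 (insert('q')): buffer="lrvsppnqynqbtnq" (len 15), cursors c1@8 c2@11 c3@15, authorship ......11.22..33
After op 3 (delete): buffer="lrvsppnynbtn" (len 12), cursors c1@7 c2@9 c3@12, authorship ......1.2..3
After op 4 (delete): buffer="lrvsppybt" (len 9), cursors c1@6 c2@7 c3@9, authorship .........
After op 5 (delete): buffer="lrvspb" (len 6), cursors c1@5 c2@5 c3@6, authorship ......
After op 6 (insert('h')): buffer="lrvsphhbh" (len 9), cursors c1@7 c2@7 c3@9, authorship .....12.3
Authorship (.=original, N=cursor N): . . . . . 1 2 . 3
Index 8: author = 3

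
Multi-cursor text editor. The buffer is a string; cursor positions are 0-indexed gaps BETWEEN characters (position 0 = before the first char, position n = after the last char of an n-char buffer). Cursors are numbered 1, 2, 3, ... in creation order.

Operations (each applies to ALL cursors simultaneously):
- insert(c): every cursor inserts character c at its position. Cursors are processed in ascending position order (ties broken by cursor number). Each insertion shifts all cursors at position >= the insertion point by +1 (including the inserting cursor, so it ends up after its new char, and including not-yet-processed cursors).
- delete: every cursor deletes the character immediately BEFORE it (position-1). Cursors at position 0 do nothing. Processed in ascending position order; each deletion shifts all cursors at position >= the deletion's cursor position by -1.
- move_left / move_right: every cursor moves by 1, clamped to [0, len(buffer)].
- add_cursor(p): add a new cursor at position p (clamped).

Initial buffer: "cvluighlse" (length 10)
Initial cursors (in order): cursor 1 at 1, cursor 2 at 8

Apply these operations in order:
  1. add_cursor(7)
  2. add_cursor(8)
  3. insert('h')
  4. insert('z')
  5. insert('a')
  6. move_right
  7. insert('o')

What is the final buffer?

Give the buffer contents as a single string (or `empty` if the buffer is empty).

After op 1 (add_cursor(7)): buffer="cvluighlse" (len 10), cursors c1@1 c3@7 c2@8, authorship ..........
After op 2 (add_cursor(8)): buffer="cvluighlse" (len 10), cursors c1@1 c3@7 c2@8 c4@8, authorship ..........
After op 3 (insert('h')): buffer="chvluighhlhhse" (len 14), cursors c1@2 c3@9 c2@12 c4@12, authorship .1......3.24..
After op 4 (insert('z')): buffer="chzvluighhzlhhzzse" (len 18), cursors c1@3 c3@11 c2@16 c4@16, authorship .11......33.2424..
After op 5 (insert('a')): buffer="chzavluighhzalhhzzaase" (len 22), cursors c1@4 c3@13 c2@20 c4@20, authorship .111......333.242424..
After op 6 (move_right): buffer="chzavluighhzalhhzzaase" (len 22), cursors c1@5 c3@14 c2@21 c4@21, authorship .111......333.242424..
After op 7 (insert('o')): buffer="chzavoluighhzalohhzzaasooe" (len 26), cursors c1@6 c3@16 c2@25 c4@25, authorship .111.1.....333.3242424.24.

Answer: chzavoluighhzalohhzzaasooe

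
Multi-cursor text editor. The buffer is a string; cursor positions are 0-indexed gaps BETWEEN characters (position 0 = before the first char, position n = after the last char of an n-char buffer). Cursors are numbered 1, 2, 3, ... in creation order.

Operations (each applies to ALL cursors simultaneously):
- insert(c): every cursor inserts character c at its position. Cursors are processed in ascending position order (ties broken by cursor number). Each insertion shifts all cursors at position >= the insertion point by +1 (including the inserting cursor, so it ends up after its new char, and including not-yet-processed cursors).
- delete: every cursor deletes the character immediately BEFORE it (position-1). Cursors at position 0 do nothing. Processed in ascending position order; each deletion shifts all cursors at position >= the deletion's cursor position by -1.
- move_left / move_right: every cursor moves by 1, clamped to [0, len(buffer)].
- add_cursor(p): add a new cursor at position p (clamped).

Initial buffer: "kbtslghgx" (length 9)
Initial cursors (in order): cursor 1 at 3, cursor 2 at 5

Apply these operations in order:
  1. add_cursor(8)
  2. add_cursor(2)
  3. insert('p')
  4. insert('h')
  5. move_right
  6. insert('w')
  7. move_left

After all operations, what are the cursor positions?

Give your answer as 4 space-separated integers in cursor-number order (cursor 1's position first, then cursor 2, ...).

After op 1 (add_cursor(8)): buffer="kbtslghgx" (len 9), cursors c1@3 c2@5 c3@8, authorship .........
After op 2 (add_cursor(2)): buffer="kbtslghgx" (len 9), cursors c4@2 c1@3 c2@5 c3@8, authorship .........
After op 3 (insert('p')): buffer="kbptpslpghgpx" (len 13), cursors c4@3 c1@5 c2@8 c3@12, authorship ..4.1..2...3.
After op 4 (insert('h')): buffer="kbphtphslphghgphx" (len 17), cursors c4@4 c1@7 c2@11 c3@16, authorship ..44.11..22...33.
After op 5 (move_right): buffer="kbphtphslphghgphx" (len 17), cursors c4@5 c1@8 c2@12 c3@17, authorship ..44.11..22...33.
After op 6 (insert('w')): buffer="kbphtwphswlphgwhgphxw" (len 21), cursors c4@6 c1@10 c2@15 c3@21, authorship ..44.411.1.22.2..33.3
After op 7 (move_left): buffer="kbphtwphswlphgwhgphxw" (len 21), cursors c4@5 c1@9 c2@14 c3@20, authorship ..44.411.1.22.2..33.3

Answer: 9 14 20 5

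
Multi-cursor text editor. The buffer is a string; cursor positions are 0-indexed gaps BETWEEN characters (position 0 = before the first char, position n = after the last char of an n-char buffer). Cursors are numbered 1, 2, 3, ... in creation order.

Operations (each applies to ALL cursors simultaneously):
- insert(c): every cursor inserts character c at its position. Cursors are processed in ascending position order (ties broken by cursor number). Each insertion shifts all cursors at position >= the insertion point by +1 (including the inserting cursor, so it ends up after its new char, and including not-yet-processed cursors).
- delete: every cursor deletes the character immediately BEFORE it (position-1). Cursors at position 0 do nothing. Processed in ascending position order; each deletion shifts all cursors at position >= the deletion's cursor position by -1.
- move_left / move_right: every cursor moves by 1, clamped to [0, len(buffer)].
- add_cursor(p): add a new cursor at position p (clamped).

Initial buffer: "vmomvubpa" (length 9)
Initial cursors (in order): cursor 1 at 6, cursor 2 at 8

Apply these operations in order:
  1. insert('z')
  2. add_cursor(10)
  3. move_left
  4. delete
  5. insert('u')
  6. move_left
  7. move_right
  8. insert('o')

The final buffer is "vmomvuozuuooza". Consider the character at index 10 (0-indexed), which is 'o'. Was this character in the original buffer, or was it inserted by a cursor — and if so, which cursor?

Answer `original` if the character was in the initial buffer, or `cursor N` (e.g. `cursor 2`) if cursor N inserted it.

Answer: cursor 2

Derivation:
After op 1 (insert('z')): buffer="vmomvuzbpza" (len 11), cursors c1@7 c2@10, authorship ......1..2.
After op 2 (add_cursor(10)): buffer="vmomvuzbpza" (len 11), cursors c1@7 c2@10 c3@10, authorship ......1..2.
After op 3 (move_left): buffer="vmomvuzbpza" (len 11), cursors c1@6 c2@9 c3@9, authorship ......1..2.
After op 4 (delete): buffer="vmomvzza" (len 8), cursors c1@5 c2@6 c3@6, authorship .....12.
After op 5 (insert('u')): buffer="vmomvuzuuza" (len 11), cursors c1@6 c2@9 c3@9, authorship .....11232.
After op 6 (move_left): buffer="vmomvuzuuza" (len 11), cursors c1@5 c2@8 c3@8, authorship .....11232.
After op 7 (move_right): buffer="vmomvuzuuza" (len 11), cursors c1@6 c2@9 c3@9, authorship .....11232.
After op 8 (insert('o')): buffer="vmomvuozuuooza" (len 14), cursors c1@7 c2@12 c3@12, authorship .....11123232.
Authorship (.=original, N=cursor N): . . . . . 1 1 1 2 3 2 3 2 .
Index 10: author = 2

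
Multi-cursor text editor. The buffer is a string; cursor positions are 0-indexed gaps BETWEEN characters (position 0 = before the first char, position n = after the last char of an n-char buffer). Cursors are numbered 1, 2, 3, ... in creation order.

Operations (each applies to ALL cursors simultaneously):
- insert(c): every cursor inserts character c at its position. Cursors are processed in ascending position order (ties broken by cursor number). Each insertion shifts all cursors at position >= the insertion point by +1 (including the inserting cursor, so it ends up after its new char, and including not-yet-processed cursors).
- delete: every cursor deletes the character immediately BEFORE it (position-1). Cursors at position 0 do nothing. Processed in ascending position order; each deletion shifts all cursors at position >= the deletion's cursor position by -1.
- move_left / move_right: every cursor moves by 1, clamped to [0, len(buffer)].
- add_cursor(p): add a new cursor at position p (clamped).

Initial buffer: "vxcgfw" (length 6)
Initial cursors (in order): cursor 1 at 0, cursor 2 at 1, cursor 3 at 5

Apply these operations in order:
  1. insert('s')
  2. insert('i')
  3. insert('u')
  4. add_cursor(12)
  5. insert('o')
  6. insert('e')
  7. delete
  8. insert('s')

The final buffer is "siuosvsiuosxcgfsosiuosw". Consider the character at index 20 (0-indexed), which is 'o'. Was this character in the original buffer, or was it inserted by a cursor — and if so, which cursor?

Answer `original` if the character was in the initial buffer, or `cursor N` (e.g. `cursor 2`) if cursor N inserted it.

Answer: cursor 3

Derivation:
After op 1 (insert('s')): buffer="svsxcgfsw" (len 9), cursors c1@1 c2@3 c3@8, authorship 1.2....3.
After op 2 (insert('i')): buffer="sivsixcgfsiw" (len 12), cursors c1@2 c2@5 c3@11, authorship 11.22....33.
After op 3 (insert('u')): buffer="siuvsiuxcgfsiuw" (len 15), cursors c1@3 c2@7 c3@14, authorship 111.222....333.
After op 4 (add_cursor(12)): buffer="siuvsiuxcgfsiuw" (len 15), cursors c1@3 c2@7 c4@12 c3@14, authorship 111.222....333.
After op 5 (insert('o')): buffer="siuovsiuoxcgfsoiuow" (len 19), cursors c1@4 c2@9 c4@15 c3@18, authorship 1111.2222....34333.
After op 6 (insert('e')): buffer="siuoevsiuoexcgfsoeiuoew" (len 23), cursors c1@5 c2@11 c4@18 c3@22, authorship 11111.22222....3443333.
After op 7 (delete): buffer="siuovsiuoxcgfsoiuow" (len 19), cursors c1@4 c2@9 c4@15 c3@18, authorship 1111.2222....34333.
After op 8 (insert('s')): buffer="siuosvsiuosxcgfsosiuosw" (len 23), cursors c1@5 c2@11 c4@18 c3@22, authorship 11111.22222....3443333.
Authorship (.=original, N=cursor N): 1 1 1 1 1 . 2 2 2 2 2 . . . . 3 4 4 3 3 3 3 .
Index 20: author = 3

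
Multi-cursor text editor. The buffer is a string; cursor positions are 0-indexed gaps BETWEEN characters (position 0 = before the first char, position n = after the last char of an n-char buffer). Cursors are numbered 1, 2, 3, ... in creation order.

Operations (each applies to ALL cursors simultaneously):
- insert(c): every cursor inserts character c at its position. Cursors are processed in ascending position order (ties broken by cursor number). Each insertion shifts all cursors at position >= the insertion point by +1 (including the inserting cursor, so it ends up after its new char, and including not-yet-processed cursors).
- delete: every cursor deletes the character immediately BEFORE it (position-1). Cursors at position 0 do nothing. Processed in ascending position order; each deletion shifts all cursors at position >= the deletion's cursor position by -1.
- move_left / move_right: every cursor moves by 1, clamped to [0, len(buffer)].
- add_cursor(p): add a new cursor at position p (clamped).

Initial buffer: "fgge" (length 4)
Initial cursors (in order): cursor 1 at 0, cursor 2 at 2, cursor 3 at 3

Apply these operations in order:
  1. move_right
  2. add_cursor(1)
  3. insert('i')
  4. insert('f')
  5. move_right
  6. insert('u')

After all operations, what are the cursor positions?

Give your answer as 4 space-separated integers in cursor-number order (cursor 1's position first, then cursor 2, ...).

Answer: 8 13 16 8

Derivation:
After op 1 (move_right): buffer="fgge" (len 4), cursors c1@1 c2@3 c3@4, authorship ....
After op 2 (add_cursor(1)): buffer="fgge" (len 4), cursors c1@1 c4@1 c2@3 c3@4, authorship ....
After op 3 (insert('i')): buffer="fiiggiei" (len 8), cursors c1@3 c4@3 c2@6 c3@8, authorship .14..2.3
After op 4 (insert('f')): buffer="fiiffggifeif" (len 12), cursors c1@5 c4@5 c2@9 c3@12, authorship .1414..22.33
After op 5 (move_right): buffer="fiiffggifeif" (len 12), cursors c1@6 c4@6 c2@10 c3@12, authorship .1414..22.33
After op 6 (insert('u')): buffer="fiiffguugifeuifu" (len 16), cursors c1@8 c4@8 c2@13 c3@16, authorship .1414.14.22.2333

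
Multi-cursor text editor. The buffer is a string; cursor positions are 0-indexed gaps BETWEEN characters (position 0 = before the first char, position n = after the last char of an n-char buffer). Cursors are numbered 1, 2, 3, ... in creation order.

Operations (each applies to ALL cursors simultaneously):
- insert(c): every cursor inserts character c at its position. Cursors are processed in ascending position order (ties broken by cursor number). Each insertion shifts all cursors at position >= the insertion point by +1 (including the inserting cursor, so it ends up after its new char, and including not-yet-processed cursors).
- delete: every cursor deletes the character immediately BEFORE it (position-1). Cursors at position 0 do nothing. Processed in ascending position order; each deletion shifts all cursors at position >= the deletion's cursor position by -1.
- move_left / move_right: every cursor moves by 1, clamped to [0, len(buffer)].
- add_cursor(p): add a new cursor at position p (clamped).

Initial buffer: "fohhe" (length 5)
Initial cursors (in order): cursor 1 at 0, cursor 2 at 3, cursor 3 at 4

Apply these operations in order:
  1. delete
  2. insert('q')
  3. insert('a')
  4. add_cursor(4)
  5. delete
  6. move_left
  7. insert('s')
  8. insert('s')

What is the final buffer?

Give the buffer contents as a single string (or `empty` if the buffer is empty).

After op 1 (delete): buffer="foe" (len 3), cursors c1@0 c2@2 c3@2, authorship ...
After op 2 (insert('q')): buffer="qfoqqe" (len 6), cursors c1@1 c2@5 c3@5, authorship 1..23.
After op 3 (insert('a')): buffer="qafoqqaae" (len 9), cursors c1@2 c2@8 c3@8, authorship 11..2323.
After op 4 (add_cursor(4)): buffer="qafoqqaae" (len 9), cursors c1@2 c4@4 c2@8 c3@8, authorship 11..2323.
After op 5 (delete): buffer="qfqqe" (len 5), cursors c1@1 c4@2 c2@4 c3@4, authorship 1.23.
After op 6 (move_left): buffer="qfqqe" (len 5), cursors c1@0 c4@1 c2@3 c3@3, authorship 1.23.
After op 7 (insert('s')): buffer="sqsfqssqe" (len 9), cursors c1@1 c4@3 c2@7 c3@7, authorship 114.2233.
After op 8 (insert('s')): buffer="ssqssfqssssqe" (len 13), cursors c1@2 c4@5 c2@11 c3@11, authorship 11144.223233.

Answer: ssqssfqssssqe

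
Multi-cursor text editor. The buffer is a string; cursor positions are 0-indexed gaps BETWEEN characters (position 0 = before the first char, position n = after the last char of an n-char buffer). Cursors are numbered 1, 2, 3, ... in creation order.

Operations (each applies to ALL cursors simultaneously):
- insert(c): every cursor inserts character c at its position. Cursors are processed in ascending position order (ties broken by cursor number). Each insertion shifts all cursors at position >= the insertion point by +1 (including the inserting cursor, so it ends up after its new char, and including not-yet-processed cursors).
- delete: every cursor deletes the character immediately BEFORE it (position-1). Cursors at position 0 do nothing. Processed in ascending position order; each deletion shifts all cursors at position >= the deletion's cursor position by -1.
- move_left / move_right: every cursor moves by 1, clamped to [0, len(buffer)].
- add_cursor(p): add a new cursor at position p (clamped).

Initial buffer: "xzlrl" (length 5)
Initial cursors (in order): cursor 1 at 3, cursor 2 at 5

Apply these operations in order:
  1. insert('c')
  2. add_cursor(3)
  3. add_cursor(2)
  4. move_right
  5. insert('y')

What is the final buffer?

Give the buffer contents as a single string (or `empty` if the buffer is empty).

Answer: xzlycyrylcy

Derivation:
After op 1 (insert('c')): buffer="xzlcrlc" (len 7), cursors c1@4 c2@7, authorship ...1..2
After op 2 (add_cursor(3)): buffer="xzlcrlc" (len 7), cursors c3@3 c1@4 c2@7, authorship ...1..2
After op 3 (add_cursor(2)): buffer="xzlcrlc" (len 7), cursors c4@2 c3@3 c1@4 c2@7, authorship ...1..2
After op 4 (move_right): buffer="xzlcrlc" (len 7), cursors c4@3 c3@4 c1@5 c2@7, authorship ...1..2
After op 5 (insert('y')): buffer="xzlycyrylcy" (len 11), cursors c4@4 c3@6 c1@8 c2@11, authorship ...413.1.22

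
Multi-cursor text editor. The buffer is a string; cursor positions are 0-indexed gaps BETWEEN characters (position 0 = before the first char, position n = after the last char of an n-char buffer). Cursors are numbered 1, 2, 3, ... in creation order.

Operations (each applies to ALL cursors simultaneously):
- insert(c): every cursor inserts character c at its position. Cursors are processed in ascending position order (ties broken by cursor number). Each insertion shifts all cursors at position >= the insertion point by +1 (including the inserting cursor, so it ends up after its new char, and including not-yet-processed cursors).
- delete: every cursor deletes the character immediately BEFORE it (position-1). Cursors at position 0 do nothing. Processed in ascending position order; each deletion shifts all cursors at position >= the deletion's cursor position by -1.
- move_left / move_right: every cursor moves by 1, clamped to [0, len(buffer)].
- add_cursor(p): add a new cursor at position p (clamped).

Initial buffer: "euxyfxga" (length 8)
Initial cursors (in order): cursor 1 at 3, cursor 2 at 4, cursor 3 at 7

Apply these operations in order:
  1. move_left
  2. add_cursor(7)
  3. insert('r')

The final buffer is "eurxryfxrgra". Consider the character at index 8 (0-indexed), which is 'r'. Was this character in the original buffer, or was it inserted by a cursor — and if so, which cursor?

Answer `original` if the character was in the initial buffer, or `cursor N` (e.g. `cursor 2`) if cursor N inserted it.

Answer: cursor 3

Derivation:
After op 1 (move_left): buffer="euxyfxga" (len 8), cursors c1@2 c2@3 c3@6, authorship ........
After op 2 (add_cursor(7)): buffer="euxyfxga" (len 8), cursors c1@2 c2@3 c3@6 c4@7, authorship ........
After op 3 (insert('r')): buffer="eurxryfxrgra" (len 12), cursors c1@3 c2@5 c3@9 c4@11, authorship ..1.2...3.4.
Authorship (.=original, N=cursor N): . . 1 . 2 . . . 3 . 4 .
Index 8: author = 3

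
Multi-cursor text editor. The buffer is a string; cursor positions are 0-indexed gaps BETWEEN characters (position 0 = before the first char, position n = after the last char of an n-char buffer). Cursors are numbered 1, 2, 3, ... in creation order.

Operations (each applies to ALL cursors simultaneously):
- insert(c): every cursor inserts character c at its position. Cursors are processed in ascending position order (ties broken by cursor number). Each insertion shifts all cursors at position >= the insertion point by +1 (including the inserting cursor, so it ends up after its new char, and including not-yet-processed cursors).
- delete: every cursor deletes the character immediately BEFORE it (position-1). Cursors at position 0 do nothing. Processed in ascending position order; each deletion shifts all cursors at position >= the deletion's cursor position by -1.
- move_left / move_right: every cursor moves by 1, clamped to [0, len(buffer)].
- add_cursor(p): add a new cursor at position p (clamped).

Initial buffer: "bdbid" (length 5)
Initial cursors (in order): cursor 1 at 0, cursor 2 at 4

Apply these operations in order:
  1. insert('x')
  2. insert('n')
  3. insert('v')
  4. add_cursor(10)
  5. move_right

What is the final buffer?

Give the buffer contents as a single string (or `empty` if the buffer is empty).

After op 1 (insert('x')): buffer="xbdbixd" (len 7), cursors c1@1 c2@6, authorship 1....2.
After op 2 (insert('n')): buffer="xnbdbixnd" (len 9), cursors c1@2 c2@8, authorship 11....22.
After op 3 (insert('v')): buffer="xnvbdbixnvd" (len 11), cursors c1@3 c2@10, authorship 111....222.
After op 4 (add_cursor(10)): buffer="xnvbdbixnvd" (len 11), cursors c1@3 c2@10 c3@10, authorship 111....222.
After op 5 (move_right): buffer="xnvbdbixnvd" (len 11), cursors c1@4 c2@11 c3@11, authorship 111....222.

Answer: xnvbdbixnvd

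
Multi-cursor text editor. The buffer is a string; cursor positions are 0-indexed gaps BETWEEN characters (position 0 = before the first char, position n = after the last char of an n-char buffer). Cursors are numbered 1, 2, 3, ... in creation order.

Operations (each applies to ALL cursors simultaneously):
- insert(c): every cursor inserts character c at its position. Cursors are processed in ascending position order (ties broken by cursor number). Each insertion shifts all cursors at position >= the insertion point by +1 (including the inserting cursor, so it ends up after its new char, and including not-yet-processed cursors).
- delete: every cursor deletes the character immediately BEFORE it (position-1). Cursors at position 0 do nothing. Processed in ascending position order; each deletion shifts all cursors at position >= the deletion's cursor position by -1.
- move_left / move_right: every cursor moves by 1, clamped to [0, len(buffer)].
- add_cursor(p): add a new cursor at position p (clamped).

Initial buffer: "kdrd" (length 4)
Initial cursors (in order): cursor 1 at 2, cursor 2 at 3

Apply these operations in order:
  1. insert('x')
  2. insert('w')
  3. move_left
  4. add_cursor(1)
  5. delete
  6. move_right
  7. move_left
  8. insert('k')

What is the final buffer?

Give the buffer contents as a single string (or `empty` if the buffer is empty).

After op 1 (insert('x')): buffer="kdxrxd" (len 6), cursors c1@3 c2@5, authorship ..1.2.
After op 2 (insert('w')): buffer="kdxwrxwd" (len 8), cursors c1@4 c2@7, authorship ..11.22.
After op 3 (move_left): buffer="kdxwrxwd" (len 8), cursors c1@3 c2@6, authorship ..11.22.
After op 4 (add_cursor(1)): buffer="kdxwrxwd" (len 8), cursors c3@1 c1@3 c2@6, authorship ..11.22.
After op 5 (delete): buffer="dwrwd" (len 5), cursors c3@0 c1@1 c2@3, authorship .1.2.
After op 6 (move_right): buffer="dwrwd" (len 5), cursors c3@1 c1@2 c2@4, authorship .1.2.
After op 7 (move_left): buffer="dwrwd" (len 5), cursors c3@0 c1@1 c2@3, authorship .1.2.
After op 8 (insert('k')): buffer="kdkwrkwd" (len 8), cursors c3@1 c1@3 c2@6, authorship 3.11.22.

Answer: kdkwrkwd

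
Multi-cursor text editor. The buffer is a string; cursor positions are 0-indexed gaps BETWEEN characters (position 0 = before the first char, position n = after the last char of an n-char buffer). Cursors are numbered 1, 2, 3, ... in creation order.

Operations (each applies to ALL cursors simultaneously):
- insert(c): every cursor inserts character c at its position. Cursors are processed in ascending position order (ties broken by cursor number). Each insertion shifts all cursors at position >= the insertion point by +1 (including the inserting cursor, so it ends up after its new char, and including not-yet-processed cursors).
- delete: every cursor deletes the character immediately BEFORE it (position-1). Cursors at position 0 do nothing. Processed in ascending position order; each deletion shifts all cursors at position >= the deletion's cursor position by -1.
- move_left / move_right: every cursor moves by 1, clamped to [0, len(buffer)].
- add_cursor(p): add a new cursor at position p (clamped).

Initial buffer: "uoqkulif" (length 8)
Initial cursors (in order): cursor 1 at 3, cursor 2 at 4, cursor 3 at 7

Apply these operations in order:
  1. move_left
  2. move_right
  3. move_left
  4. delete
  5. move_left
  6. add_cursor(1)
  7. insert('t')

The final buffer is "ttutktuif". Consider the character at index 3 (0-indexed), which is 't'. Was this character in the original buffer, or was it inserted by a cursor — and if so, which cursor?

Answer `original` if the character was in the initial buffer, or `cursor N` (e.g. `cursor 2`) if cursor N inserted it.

Answer: cursor 4

Derivation:
After op 1 (move_left): buffer="uoqkulif" (len 8), cursors c1@2 c2@3 c3@6, authorship ........
After op 2 (move_right): buffer="uoqkulif" (len 8), cursors c1@3 c2@4 c3@7, authorship ........
After op 3 (move_left): buffer="uoqkulif" (len 8), cursors c1@2 c2@3 c3@6, authorship ........
After op 4 (delete): buffer="ukuif" (len 5), cursors c1@1 c2@1 c3@3, authorship .....
After op 5 (move_left): buffer="ukuif" (len 5), cursors c1@0 c2@0 c3@2, authorship .....
After op 6 (add_cursor(1)): buffer="ukuif" (len 5), cursors c1@0 c2@0 c4@1 c3@2, authorship .....
After op 7 (insert('t')): buffer="ttutktuif" (len 9), cursors c1@2 c2@2 c4@4 c3@6, authorship 12.4.3...
Authorship (.=original, N=cursor N): 1 2 . 4 . 3 . . .
Index 3: author = 4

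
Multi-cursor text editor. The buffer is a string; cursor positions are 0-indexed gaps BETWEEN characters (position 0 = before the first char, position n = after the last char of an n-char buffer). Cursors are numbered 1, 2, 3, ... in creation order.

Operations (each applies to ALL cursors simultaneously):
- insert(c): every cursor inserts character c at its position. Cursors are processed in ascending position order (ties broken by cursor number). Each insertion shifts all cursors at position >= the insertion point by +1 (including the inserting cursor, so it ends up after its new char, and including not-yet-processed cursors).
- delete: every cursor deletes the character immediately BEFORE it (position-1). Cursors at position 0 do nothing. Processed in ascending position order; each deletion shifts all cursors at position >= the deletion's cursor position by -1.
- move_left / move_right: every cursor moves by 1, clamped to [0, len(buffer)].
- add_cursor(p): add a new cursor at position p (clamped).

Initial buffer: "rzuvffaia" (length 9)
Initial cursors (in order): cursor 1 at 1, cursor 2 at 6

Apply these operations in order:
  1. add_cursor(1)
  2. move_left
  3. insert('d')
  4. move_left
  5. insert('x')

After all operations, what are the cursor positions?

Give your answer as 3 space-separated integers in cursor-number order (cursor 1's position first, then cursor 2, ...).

Answer: 3 10 3

Derivation:
After op 1 (add_cursor(1)): buffer="rzuvffaia" (len 9), cursors c1@1 c3@1 c2@6, authorship .........
After op 2 (move_left): buffer="rzuvffaia" (len 9), cursors c1@0 c3@0 c2@5, authorship .........
After op 3 (insert('d')): buffer="ddrzuvfdfaia" (len 12), cursors c1@2 c3@2 c2@8, authorship 13.....2....
After op 4 (move_left): buffer="ddrzuvfdfaia" (len 12), cursors c1@1 c3@1 c2@7, authorship 13.....2....
After op 5 (insert('x')): buffer="dxxdrzuvfxdfaia" (len 15), cursors c1@3 c3@3 c2@10, authorship 1133.....22....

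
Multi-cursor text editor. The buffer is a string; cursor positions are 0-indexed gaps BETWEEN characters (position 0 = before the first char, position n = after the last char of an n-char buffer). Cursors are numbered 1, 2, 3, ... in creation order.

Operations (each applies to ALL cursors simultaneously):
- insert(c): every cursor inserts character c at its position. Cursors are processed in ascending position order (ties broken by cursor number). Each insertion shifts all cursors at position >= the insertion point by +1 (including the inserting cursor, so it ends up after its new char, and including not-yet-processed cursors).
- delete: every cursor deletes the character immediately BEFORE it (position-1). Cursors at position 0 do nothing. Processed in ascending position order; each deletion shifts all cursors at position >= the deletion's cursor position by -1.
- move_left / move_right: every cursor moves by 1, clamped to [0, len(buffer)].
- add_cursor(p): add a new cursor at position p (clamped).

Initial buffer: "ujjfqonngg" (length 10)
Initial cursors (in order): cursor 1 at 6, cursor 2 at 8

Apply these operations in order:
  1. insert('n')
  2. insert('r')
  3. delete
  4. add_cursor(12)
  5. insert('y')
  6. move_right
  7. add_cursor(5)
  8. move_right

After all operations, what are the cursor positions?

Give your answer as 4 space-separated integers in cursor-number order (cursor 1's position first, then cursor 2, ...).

Answer: 10 14 15 6

Derivation:
After op 1 (insert('n')): buffer="ujjfqonnnngg" (len 12), cursors c1@7 c2@10, authorship ......1..2..
After op 2 (insert('r')): buffer="ujjfqonrnnnrgg" (len 14), cursors c1@8 c2@12, authorship ......11..22..
After op 3 (delete): buffer="ujjfqonnnngg" (len 12), cursors c1@7 c2@10, authorship ......1..2..
After op 4 (add_cursor(12)): buffer="ujjfqonnnngg" (len 12), cursors c1@7 c2@10 c3@12, authorship ......1..2..
After op 5 (insert('y')): buffer="ujjfqonynnnyggy" (len 15), cursors c1@8 c2@12 c3@15, authorship ......11..22..3
After op 6 (move_right): buffer="ujjfqonynnnyggy" (len 15), cursors c1@9 c2@13 c3@15, authorship ......11..22..3
After op 7 (add_cursor(5)): buffer="ujjfqonynnnyggy" (len 15), cursors c4@5 c1@9 c2@13 c3@15, authorship ......11..22..3
After op 8 (move_right): buffer="ujjfqonynnnyggy" (len 15), cursors c4@6 c1@10 c2@14 c3@15, authorship ......11..22..3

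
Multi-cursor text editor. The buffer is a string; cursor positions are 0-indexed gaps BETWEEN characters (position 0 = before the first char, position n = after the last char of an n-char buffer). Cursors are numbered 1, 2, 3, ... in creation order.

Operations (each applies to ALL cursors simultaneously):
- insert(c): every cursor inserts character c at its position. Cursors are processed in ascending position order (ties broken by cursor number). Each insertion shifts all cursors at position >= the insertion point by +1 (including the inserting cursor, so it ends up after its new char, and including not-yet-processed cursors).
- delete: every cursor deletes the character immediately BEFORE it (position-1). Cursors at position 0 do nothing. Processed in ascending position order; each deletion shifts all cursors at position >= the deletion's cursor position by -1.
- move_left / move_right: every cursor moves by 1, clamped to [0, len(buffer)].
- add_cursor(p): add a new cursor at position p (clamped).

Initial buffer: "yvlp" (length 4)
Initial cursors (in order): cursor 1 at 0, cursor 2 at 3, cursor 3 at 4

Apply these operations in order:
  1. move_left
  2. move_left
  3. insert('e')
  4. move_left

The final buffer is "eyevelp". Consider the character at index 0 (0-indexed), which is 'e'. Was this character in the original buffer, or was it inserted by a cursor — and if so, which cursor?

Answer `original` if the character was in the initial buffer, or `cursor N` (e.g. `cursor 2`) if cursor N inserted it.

Answer: cursor 1

Derivation:
After op 1 (move_left): buffer="yvlp" (len 4), cursors c1@0 c2@2 c3@3, authorship ....
After op 2 (move_left): buffer="yvlp" (len 4), cursors c1@0 c2@1 c3@2, authorship ....
After op 3 (insert('e')): buffer="eyevelp" (len 7), cursors c1@1 c2@3 c3@5, authorship 1.2.3..
After op 4 (move_left): buffer="eyevelp" (len 7), cursors c1@0 c2@2 c3@4, authorship 1.2.3..
Authorship (.=original, N=cursor N): 1 . 2 . 3 . .
Index 0: author = 1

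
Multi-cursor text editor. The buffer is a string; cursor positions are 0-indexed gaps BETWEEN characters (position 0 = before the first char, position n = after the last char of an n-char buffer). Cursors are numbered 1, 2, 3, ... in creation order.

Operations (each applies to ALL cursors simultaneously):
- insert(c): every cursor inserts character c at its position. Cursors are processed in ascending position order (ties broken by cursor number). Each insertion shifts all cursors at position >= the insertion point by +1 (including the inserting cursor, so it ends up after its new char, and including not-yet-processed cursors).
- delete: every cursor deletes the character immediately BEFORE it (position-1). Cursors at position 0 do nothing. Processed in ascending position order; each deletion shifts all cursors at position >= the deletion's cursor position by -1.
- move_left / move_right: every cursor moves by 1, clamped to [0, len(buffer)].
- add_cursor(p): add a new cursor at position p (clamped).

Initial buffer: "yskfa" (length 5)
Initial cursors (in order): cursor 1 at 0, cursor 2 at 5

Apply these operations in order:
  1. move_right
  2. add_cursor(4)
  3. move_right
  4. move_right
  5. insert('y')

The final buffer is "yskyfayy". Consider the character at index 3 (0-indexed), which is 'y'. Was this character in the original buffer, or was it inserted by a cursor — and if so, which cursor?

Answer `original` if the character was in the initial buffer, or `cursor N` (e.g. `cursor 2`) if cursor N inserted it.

After op 1 (move_right): buffer="yskfa" (len 5), cursors c1@1 c2@5, authorship .....
After op 2 (add_cursor(4)): buffer="yskfa" (len 5), cursors c1@1 c3@4 c2@5, authorship .....
After op 3 (move_right): buffer="yskfa" (len 5), cursors c1@2 c2@5 c3@5, authorship .....
After op 4 (move_right): buffer="yskfa" (len 5), cursors c1@3 c2@5 c3@5, authorship .....
After op 5 (insert('y')): buffer="yskyfayy" (len 8), cursors c1@4 c2@8 c3@8, authorship ...1..23
Authorship (.=original, N=cursor N): . . . 1 . . 2 3
Index 3: author = 1

Answer: cursor 1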